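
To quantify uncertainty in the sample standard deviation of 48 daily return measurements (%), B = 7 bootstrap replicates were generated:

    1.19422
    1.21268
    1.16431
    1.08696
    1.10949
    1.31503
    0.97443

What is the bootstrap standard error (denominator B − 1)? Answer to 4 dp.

SE* = 0.1078

Bootstrap SE is the standard deviation of the 7 replicate standard deviations.
Mean of replicates: (1.19422 + 1.21268 + 1.16431 + 1.08696 + 1.10949 + 1.31503 + 0.97443) / 7 = 8.057120 / 7 = 1.151017
Sum of squared deviations: (+0.043203)² + (+0.061663)² + (+0.013293)² + (−0.064057)² + (−0.041527)² + (+0.164013)² + (−0.176587)² = 0.069757
Variance = 0.069757 / 6 = 0.011626
SE* = √0.011626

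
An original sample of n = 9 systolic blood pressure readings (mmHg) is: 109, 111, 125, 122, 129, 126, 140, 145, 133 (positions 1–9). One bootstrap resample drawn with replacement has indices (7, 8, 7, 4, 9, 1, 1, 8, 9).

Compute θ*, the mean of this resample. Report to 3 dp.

Resample values: 140, 145, 140, 122, 133, 109, 109, 145, 133.
Mean = (140 + 145 + 140 + 122 + 133 + 109 + 109 + 145 + 133) / 9 = 1176.0 / 9 = 130.667

θ* = 130.667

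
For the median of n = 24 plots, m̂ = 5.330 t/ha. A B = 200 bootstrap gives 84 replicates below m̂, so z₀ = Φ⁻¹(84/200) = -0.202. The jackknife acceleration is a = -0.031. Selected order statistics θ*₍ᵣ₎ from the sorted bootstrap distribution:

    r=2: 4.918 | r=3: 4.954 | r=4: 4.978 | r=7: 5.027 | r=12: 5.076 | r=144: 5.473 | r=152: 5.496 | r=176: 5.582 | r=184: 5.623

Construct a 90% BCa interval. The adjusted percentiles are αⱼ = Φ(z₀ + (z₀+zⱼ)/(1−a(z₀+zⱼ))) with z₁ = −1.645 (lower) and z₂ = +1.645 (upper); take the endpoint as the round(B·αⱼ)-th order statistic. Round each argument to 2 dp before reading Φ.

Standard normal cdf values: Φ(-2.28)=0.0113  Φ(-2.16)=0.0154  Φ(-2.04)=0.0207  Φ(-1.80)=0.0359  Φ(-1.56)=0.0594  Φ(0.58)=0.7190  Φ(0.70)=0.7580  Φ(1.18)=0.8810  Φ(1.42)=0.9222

Lower: z₀ + z₁ = -0.202 + (-1.645) = -1.847; 1 − a(z₀+z₁) = 1 − (-0.031)(-1.847) = 0.9427; argument = -0.202 + (-1.847)/0.9427 = -2.1612 → -2.16.
α₁ = Φ(-2.16) = 0.0154; rank = round(200 × 0.0154) = 3; θ*₍3₎ = 4.954.
Upper: z₀ + z₂ = 1.443; 1 − a(z₀+z₂) = 1.0447; argument = 1.1792 → 1.18; α₂ = 0.8810; rank = 176; θ*₍176₎ = 5.582.

(4.954, 5.582)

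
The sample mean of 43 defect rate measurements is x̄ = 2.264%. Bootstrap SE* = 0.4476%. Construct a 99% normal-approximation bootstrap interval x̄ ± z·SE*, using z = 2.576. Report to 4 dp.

(1.1110, 3.4170)

Margin = 2.576 × 0.4476 = 1.15302
Interval: 2.264 ± 1.15302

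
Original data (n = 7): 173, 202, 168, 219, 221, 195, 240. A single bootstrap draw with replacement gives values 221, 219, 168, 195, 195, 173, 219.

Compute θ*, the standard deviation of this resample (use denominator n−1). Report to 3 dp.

θ* = 22.180

Mean = 198.5714; sum of squared deviations = 2951.7143
s² = 2951.7143 / 6 = 491.9524
s = √491.9524 = 22.180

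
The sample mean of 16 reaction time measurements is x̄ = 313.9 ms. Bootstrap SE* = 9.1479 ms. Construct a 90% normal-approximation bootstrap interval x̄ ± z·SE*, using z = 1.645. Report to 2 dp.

(298.85, 328.95)

Margin = 1.645 × 9.1479 = 15.048
Interval: 313.9 ± 15.048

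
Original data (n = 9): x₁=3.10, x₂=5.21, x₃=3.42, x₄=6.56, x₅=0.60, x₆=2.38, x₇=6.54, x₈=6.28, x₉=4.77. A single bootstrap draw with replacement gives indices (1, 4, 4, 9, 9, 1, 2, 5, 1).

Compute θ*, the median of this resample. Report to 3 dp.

Resample values: 3.10, 6.56, 6.56, 4.77, 4.77, 3.10, 5.21, 0.60, 3.10.
Sorted: 0.60, 3.10, 3.10, 3.10, 4.77, 4.77, 5.21, 6.56, 6.56
Median = middle value = 4.770

θ* = 4.770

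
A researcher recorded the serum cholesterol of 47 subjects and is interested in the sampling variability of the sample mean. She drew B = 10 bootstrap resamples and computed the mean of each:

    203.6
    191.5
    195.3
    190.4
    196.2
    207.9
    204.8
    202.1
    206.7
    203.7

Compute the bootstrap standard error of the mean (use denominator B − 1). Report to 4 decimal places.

SE* = 6.3408

Bootstrap SE is the standard deviation of the 10 replicate means.
Mean of replicates: (203.6 + 191.5 + 195.3 + 190.4 + 196.2 + 207.9 + 204.8 + 202.1 + 206.7 + 203.7) / 10 = 2002.20000 / 10 = 200.22000
Sum of squared deviations: (+3.38000)² + (−8.72000)² + (−4.92000)² + (−9.82000)² + (−4.02000)² + (+7.68000)² + (+4.58000)² + (+1.88000)² + (+6.48000)² + (+3.48000)² = 361.85600
Variance = 361.85600 / 9 = 40.20622
SE* = √40.20622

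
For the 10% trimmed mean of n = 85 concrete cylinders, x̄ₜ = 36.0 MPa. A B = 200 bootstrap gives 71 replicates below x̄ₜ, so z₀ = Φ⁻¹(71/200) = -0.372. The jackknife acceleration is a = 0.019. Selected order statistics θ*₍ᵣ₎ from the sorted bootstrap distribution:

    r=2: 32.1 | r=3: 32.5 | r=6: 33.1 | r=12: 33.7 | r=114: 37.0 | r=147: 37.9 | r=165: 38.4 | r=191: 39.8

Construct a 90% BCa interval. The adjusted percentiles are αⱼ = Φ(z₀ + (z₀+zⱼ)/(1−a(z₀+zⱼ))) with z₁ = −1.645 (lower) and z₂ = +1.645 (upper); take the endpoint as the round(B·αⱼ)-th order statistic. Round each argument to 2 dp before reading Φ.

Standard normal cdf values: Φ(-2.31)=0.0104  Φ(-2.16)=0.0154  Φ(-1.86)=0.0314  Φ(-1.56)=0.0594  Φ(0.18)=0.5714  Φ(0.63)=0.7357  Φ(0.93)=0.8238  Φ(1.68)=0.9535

(32.1, 38.4)

Lower: z₀ + z₁ = -0.372 + (-1.645) = -2.017; 1 − a(z₀+z₁) = 1 − (0.019)(-2.017) = 1.0383; argument = -0.372 + (-2.017)/1.0383 = -2.3146 → -2.31.
α₁ = Φ(-2.31) = 0.0104; rank = round(200 × 0.0104) = 2; θ*₍2₎ = 32.1.
Upper: z₀ + z₂ = 1.273; 1 − a(z₀+z₂) = 0.9758; argument = 0.9326 → 0.93; α₂ = 0.8238; rank = 165; θ*₍165₎ = 38.4.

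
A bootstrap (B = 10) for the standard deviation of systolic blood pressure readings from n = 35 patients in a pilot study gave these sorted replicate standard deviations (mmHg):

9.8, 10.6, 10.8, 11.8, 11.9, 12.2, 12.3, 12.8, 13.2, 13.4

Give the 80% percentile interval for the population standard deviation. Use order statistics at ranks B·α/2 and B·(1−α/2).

(9.8, 13.2)

α = 0.20; lower rank = 10 × 0.100 = 1; upper rank = 10 × 0.900 = 9.
The 1st smallest replicate is 9.8; the 9th is 13.2.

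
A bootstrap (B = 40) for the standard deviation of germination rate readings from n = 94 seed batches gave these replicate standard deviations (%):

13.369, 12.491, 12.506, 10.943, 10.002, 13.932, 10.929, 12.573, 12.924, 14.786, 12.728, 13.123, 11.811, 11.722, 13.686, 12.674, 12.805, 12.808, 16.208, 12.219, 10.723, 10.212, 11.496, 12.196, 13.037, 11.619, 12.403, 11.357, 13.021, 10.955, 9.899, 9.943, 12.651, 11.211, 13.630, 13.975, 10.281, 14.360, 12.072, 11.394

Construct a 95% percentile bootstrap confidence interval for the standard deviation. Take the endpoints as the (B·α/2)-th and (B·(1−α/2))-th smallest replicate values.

(9.899, 14.786)

Sorted replicates: 9.899, 9.943, 10.002, 10.212, 10.281, 10.723, 10.929, 10.943, 10.955, 11.211, 11.357, 11.394, 11.496, 11.619, 11.722, 11.811, 12.072, 12.196, 12.219, 12.403, 12.491, 12.506, 12.573, 12.651, 12.674, 12.728, 12.805, 12.808, 12.924, 13.021, 13.037, 13.123, 13.369, 13.630, 13.686, 13.932, 13.975, 14.360, 14.786, 16.208
α = 0.05; lower rank = 40 × 0.025 = 1; upper rank = 40 × 0.975 = 39.
The 1st smallest replicate is 9.899; the 39th is 14.786.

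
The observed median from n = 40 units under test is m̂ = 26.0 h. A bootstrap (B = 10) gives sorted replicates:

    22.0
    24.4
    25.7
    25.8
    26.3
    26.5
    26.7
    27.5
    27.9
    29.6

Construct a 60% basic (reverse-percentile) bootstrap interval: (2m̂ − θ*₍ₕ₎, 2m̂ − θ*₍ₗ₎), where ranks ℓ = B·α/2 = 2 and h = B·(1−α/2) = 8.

Percentile endpoints at ranks 2 and 8: θ*₍2₎ = 24.4, θ*₍8₎ = 27.5.
Basic interval reflects these around m̂:
  lower = 2 × 26.0 − 27.5 = 24.5
  upper = 2 × 26.0 − 24.4 = 27.6

(24.5, 27.6)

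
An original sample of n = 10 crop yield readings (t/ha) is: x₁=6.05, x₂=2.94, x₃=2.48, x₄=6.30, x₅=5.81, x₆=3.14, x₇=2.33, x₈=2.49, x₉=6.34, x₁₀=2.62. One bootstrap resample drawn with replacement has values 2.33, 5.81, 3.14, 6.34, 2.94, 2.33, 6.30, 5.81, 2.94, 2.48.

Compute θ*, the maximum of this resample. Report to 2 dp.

Maximum = 6.34

θ* = 6.34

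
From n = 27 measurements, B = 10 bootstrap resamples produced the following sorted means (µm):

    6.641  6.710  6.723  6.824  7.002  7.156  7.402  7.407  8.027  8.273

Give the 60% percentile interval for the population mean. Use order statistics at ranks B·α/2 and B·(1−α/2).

α = 0.40; lower rank = 10 × 0.200 = 2; upper rank = 10 × 0.800 = 8.
The 2nd smallest replicate is 6.710; the 8th is 7.407.

(6.710, 7.407)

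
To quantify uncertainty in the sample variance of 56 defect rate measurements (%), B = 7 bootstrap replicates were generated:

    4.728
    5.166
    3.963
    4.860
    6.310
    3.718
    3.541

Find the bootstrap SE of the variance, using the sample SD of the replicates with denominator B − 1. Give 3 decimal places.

Bootstrap SE is the standard deviation of the 7 replicate variances.
Mean of replicates: (4.728 + 5.166 + 3.963 + 4.860 + 6.310 + 3.718 + 3.541) / 7 = 32.2860 / 7 = 4.6123
Sum of squared deviations: (+0.1157)² + (+0.5537)² + (−0.6493)² + (+0.2477)² + (+1.6977)² + (−0.8943)² + (−1.0713)² = 5.6326
Variance = 5.6326 / 6 = 0.9388
SE* = √0.9388

SE* = 0.969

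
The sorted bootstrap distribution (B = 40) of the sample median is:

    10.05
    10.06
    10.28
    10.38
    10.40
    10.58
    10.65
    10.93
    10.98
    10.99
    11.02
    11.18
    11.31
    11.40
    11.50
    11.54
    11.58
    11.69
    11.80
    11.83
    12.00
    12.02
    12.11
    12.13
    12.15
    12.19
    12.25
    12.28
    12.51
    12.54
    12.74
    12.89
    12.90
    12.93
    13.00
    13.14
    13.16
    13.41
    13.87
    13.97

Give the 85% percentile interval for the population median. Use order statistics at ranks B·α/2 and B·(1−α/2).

α = 0.15; lower rank = 40 × 0.075 = 3; upper rank = 40 × 0.925 = 37.
The 3rd smallest replicate is 10.28; the 37th is 13.16.

(10.28, 13.16)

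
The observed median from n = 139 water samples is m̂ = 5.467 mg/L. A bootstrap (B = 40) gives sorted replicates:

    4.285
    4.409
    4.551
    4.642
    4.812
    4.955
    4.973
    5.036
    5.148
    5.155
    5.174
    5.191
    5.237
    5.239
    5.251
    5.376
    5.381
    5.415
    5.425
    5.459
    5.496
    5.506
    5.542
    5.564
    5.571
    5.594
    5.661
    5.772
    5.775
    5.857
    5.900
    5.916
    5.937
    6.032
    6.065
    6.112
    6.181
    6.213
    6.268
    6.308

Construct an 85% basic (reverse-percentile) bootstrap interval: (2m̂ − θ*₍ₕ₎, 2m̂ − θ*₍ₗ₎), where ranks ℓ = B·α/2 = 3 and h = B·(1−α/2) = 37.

Percentile endpoints at ranks 3 and 37: θ*₍3₎ = 4.551, θ*₍37₎ = 6.181.
Basic interval reflects these around m̂:
  lower = 2 × 5.467 − 6.181 = 4.753
  upper = 2 × 5.467 − 4.551 = 6.383

(4.753, 6.383)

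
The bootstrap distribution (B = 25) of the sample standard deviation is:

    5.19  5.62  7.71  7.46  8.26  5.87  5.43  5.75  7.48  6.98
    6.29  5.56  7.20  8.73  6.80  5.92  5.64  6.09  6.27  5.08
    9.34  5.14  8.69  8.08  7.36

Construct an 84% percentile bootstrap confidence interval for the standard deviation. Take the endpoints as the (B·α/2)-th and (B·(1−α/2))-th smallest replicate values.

(5.14, 8.69)

Sorted replicates: 5.08, 5.14, 5.19, 5.43, 5.56, 5.62, 5.64, 5.75, 5.87, 5.92, 6.09, 6.27, 6.29, 6.80, 6.98, 7.20, 7.36, 7.46, 7.48, 7.71, 8.08, 8.26, 8.69, 8.73, 9.34
α = 0.16; lower rank = 25 × 0.080 = 2; upper rank = 25 × 0.920 = 23.
The 2nd smallest replicate is 5.14; the 23rd is 8.69.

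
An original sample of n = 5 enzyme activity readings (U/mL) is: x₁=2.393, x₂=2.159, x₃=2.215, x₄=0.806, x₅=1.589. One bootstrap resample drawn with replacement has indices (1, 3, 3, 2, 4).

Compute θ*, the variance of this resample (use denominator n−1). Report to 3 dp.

Resample values: 2.393, 2.215, 2.215, 2.159, 0.806.
Mean = 1.9576; sum of squared deviations = 1.6888
s² = 1.6888 / 4 = 0.4222

θ* = 0.422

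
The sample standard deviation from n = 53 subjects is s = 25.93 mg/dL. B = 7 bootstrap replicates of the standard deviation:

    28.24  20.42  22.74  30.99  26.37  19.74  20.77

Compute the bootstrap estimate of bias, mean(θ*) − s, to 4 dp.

mean(θ*) = (28.24 + 20.42 + 22.74 + 30.99 + 26.37 + 19.74 + 20.77) / 7 = 24.18143
bias = 24.18143 − 25.93

bias = −1.7486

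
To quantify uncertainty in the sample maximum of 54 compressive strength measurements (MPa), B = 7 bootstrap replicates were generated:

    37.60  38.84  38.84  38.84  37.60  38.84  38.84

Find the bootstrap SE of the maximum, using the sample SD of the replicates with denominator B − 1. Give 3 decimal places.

SE* = 0.605

Bootstrap SE is the standard deviation of the 7 replicate maximums.
Mean of replicates: (37.60 + 38.84 + 38.84 + 38.84 + 37.60 + 38.84 + 38.84) / 7 = 269.4000 / 7 = 38.4857
Sum of squared deviations: (−0.8857)² + (+0.3543)² + (+0.3543)² + (+0.3543)² + (−0.8857)² + (+0.3543)² + (+0.3543)² = 2.1966
Variance = 2.1966 / 6 = 0.3661
SE* = √0.3661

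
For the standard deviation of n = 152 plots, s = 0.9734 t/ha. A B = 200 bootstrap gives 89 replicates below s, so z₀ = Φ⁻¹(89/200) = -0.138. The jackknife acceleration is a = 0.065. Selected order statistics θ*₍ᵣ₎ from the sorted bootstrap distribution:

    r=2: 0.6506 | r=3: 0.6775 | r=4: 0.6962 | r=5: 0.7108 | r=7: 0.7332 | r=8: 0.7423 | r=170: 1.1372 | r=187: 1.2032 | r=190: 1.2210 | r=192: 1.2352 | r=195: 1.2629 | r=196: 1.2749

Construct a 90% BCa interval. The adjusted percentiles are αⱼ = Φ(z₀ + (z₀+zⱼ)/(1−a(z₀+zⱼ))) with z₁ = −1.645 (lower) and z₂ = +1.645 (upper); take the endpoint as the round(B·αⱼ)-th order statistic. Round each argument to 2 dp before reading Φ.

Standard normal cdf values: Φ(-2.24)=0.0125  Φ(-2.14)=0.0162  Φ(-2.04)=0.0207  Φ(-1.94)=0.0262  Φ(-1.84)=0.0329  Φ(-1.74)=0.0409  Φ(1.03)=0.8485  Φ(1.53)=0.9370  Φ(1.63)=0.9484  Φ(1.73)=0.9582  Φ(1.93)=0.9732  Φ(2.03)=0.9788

(0.7423, 1.2032)

Lower: z₀ + z₁ = -0.138 + (-1.645) = -1.783; 1 − a(z₀+z₁) = 1 − (0.065)(-1.783) = 1.1159; argument = -0.138 + (-1.783)/1.1159 = -1.7358 → -1.74.
α₁ = Φ(-1.74) = 0.0409; rank = round(200 × 0.0409) = 8; θ*₍8₎ = 0.7423.
Upper: z₀ + z₂ = 1.507; 1 − a(z₀+z₂) = 0.9020; argument = 1.5326 → 1.53; α₂ = 0.9370; rank = 187; θ*₍187₎ = 1.2032.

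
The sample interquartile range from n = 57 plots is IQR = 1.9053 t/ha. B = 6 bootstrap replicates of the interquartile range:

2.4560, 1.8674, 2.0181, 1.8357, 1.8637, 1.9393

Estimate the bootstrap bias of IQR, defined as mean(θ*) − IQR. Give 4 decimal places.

bias = +0.0914

mean(θ*) = (2.4560 + 1.8674 + 2.0181 + 1.8357 + 1.8637 + 1.9393) / 6 = 1.99670
bias = 1.99670 − 1.9053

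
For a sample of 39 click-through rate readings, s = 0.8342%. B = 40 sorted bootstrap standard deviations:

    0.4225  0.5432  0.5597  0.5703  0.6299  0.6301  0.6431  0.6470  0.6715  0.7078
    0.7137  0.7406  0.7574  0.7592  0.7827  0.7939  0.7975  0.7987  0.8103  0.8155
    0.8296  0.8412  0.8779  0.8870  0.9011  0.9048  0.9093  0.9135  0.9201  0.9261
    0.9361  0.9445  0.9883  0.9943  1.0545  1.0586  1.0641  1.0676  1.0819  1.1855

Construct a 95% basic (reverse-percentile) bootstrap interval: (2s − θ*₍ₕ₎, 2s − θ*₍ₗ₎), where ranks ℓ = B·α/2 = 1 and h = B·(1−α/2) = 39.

Percentile endpoints at ranks 1 and 39: θ*₍1₎ = 0.4225, θ*₍39₎ = 1.0819.
Basic interval reflects these around s:
  lower = 2 × 0.8342 − 1.0819 = 0.5865
  upper = 2 × 0.8342 − 0.4225 = 1.2459

(0.5865, 1.2459)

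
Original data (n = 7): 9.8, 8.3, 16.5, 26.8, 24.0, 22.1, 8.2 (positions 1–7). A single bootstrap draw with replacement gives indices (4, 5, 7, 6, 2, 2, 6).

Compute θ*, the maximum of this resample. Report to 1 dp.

θ* = 26.8

Resample values: 26.8, 24.0, 8.2, 22.1, 8.3, 8.3, 22.1.
Maximum = 26.8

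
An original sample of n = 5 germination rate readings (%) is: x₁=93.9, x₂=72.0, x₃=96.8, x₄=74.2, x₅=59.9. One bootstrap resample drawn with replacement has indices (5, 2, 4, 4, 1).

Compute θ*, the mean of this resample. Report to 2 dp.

Resample values: 59.9, 72.0, 74.2, 74.2, 93.9.
Mean = (59.9 + 72.0 + 74.2 + 74.2 + 93.9) / 5 = 374.20 / 5 = 74.84

θ* = 74.84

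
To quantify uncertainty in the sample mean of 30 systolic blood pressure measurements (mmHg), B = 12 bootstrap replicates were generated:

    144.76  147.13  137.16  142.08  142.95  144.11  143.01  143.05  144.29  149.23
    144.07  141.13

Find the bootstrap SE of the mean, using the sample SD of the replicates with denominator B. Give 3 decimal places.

Bootstrap SE is the standard deviation of the 12 replicate means.
Mean of replicates: (144.76 + 147.13 + 137.16 + 142.08 + 142.95 + 144.11 + 143.01 + 143.05 + 144.29 + 149.23 + 144.07 + 141.13) / 12 = 1722.9700 / 12 = 143.5808
Sum of squared deviations: (+1.1792)² + (+3.5492)² + (−6.4208)² + (−1.5008)² + (−0.6308)² + (+0.5292)² + (−0.5708)² + (−0.5308)² + (+0.7092)² + (+5.6492)² + (+0.4892)² + (−2.4508)² = 97.4141
Variance = 97.4141 / 12 = 8.1178
SE* = √8.1178

SE* = 2.849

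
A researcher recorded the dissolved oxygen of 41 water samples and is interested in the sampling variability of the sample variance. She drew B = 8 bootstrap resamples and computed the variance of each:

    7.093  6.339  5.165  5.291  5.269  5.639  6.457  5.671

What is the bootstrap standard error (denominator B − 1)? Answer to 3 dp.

Bootstrap SE is the standard deviation of the 8 replicate variances.
Mean of replicates: (7.093 + 6.339 + 5.165 + 5.291 + 5.269 + 5.639 + 6.457 + 5.671) / 8 = 46.9240 / 8 = 5.8655
Sum of squared deviations: (+1.2275)² + (+0.4735)² + (−0.7005)² + (−0.5745)² + (−0.5965)² + (−0.2265)² + (+0.5915)² + (−0.1945)² = 3.3465
Variance = 3.3465 / 7 = 0.4781
SE* = √0.4781

SE* = 0.691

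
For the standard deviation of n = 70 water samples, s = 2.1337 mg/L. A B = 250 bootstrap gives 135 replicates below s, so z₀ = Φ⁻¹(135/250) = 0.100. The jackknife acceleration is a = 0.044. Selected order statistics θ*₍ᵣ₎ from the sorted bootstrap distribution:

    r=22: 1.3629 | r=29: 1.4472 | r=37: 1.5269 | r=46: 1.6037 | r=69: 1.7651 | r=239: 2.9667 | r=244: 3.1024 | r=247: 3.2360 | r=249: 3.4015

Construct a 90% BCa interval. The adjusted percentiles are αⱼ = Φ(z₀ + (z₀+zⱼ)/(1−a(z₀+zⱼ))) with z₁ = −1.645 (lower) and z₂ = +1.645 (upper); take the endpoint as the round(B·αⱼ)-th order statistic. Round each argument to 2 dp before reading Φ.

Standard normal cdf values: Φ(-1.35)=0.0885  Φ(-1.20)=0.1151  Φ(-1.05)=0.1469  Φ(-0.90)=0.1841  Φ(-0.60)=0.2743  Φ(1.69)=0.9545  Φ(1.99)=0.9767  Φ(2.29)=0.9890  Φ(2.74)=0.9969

Lower: z₀ + z₁ = 0.100 + (-1.645) = -1.545; 1 − a(z₀+z₁) = 1 − (0.044)(-1.545) = 1.0680; argument = 0.100 + (-1.545)/1.0680 = -1.3467 → -1.35.
α₁ = Φ(-1.35) = 0.0885; rank = round(250 × 0.0885) = 22; θ*₍22₎ = 1.3629.
Upper: z₀ + z₂ = 1.745; 1 − a(z₀+z₂) = 0.9232; argument = 1.9901 → 1.99; α₂ = 0.9767; rank = 244; θ*₍244₎ = 3.1024.

(1.3629, 3.1024)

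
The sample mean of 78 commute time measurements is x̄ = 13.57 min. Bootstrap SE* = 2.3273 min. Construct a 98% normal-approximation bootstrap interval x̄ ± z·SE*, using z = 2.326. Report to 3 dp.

Margin = 2.326 × 2.3273 = 5.4133
Interval: 13.57 ± 5.4133

(8.157, 18.983)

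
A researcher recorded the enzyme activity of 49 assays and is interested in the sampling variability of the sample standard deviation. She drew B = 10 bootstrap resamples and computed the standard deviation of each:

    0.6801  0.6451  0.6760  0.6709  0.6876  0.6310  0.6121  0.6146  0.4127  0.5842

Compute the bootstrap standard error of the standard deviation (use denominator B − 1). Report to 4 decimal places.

Bootstrap SE is the standard deviation of the 10 replicate standard deviations.
Mean of replicates: (0.6801 + 0.6451 + 0.6760 + 0.6709 + 0.6876 + 0.6310 + 0.6121 + 0.6146 + 0.4127 + 0.5842) / 10 = 6.214300 / 10 = 0.621430
Sum of squared deviations: (+0.058670)² + (+0.023670)² + (+0.054570)² + (+0.049470)² + (+0.066170)² + (+0.009570)² + (−0.009330)² + (−0.006830)² + (−0.208730)² + (−0.037230)² = 0.058986
Variance = 0.058986 / 9 = 0.006554
SE* = √0.006554

SE* = 0.0810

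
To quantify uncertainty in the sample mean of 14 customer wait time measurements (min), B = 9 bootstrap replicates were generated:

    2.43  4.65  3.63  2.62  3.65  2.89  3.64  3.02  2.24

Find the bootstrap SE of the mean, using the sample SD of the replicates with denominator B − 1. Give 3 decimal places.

SE* = 0.763

Bootstrap SE is the standard deviation of the 9 replicate means.
Mean of replicates: (2.43 + 4.65 + 3.63 + 2.62 + 3.65 + 2.89 + 3.64 + 3.02 + 2.24) / 9 = 28.7700 / 9 = 3.1967
Sum of squared deviations: (−0.7667)² + (+1.4533)² + (+0.4333)² + (−0.5767)² + (+0.4533)² + (−0.3067)² + (+0.4433)² + (−0.1767)² + (−0.9567)² = 4.6628
Variance = 4.6628 / 8 = 0.5828
SE* = √0.5828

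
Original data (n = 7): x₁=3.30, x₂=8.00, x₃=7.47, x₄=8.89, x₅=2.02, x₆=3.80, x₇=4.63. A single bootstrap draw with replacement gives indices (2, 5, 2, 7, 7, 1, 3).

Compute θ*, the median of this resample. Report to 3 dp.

θ* = 4.630

Resample values: 8.00, 2.02, 8.00, 4.63, 4.63, 3.30, 7.47.
Sorted: 2.02, 3.30, 4.63, 4.63, 7.47, 8.00, 8.00
Median = middle value = 4.630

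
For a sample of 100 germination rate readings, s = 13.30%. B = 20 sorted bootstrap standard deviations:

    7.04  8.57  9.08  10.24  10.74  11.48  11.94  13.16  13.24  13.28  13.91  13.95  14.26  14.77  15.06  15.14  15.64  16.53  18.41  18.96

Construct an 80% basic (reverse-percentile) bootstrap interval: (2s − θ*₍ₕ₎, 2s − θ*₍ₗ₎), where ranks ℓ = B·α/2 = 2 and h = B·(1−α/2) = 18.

(10.07, 18.03)

Percentile endpoints at ranks 2 and 18: θ*₍2₎ = 8.57, θ*₍18₎ = 16.53.
Basic interval reflects these around s:
  lower = 2 × 13.30 − 16.53 = 10.07
  upper = 2 × 13.30 − 8.57 = 18.03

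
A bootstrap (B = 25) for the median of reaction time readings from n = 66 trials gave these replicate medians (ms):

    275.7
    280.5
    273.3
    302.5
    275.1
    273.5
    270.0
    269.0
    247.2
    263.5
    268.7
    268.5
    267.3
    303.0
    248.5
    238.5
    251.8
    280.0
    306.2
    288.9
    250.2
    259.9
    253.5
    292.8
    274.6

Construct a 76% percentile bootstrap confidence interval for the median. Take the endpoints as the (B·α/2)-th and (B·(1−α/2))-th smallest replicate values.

(248.5, 292.8)

Sorted replicates: 238.5, 247.2, 248.5, 250.2, 251.8, 253.5, 259.9, 263.5, 267.3, 268.5, 268.7, 269.0, 270.0, 273.3, 273.5, 274.6, 275.1, 275.7, 280.0, 280.5, 288.9, 292.8, 302.5, 303.0, 306.2
α = 0.24; lower rank = 25 × 0.120 = 3; upper rank = 25 × 0.880 = 22.
The 3rd smallest replicate is 248.5; the 22nd is 292.8.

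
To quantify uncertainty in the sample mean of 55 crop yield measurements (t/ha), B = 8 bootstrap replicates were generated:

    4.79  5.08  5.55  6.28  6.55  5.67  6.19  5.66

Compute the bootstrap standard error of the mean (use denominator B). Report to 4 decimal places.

SE* = 0.5627

Bootstrap SE is the standard deviation of the 8 replicate means.
Mean of replicates: (4.79 + 5.08 + 5.55 + 6.28 + 6.55 + 5.67 + 6.19 + 5.66) / 8 = 45.77000 / 8 = 5.72125
Sum of squared deviations: (−0.93125)² + (−0.64125)² + (−0.17125)² + (+0.55875)² + (+0.82875)² + (−0.05125)² + (+0.46875)² + (−0.06125)² = 2.53289
Variance = 2.53289 / 8 = 0.31661
SE* = √0.31661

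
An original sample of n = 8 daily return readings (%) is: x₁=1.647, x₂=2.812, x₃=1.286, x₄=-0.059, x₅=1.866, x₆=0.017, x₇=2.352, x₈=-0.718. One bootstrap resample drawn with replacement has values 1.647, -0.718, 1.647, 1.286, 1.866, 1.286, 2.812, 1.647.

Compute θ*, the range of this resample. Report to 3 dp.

θ* = 3.530

Range = 2.812 − -0.718 = 3.530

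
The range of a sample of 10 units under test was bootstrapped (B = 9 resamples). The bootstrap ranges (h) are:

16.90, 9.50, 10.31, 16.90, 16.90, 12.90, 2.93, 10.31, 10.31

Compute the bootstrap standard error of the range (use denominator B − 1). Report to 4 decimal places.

Bootstrap SE is the standard deviation of the 9 replicate ranges.
Mean of replicates: (16.90 + 9.50 + 10.31 + 16.90 + 16.90 + 12.90 + 2.93 + 10.31 + 10.31) / 9 = 106.96000 / 9 = 11.88444
Sum of squared deviations: (+5.01556)² + (−2.38444)² + (−1.57444)² + (+5.01556)² + (+5.01556)² + (+1.01556)² + (−8.95444)² + (−1.57444)² + (−1.57444)² = 169.80302
Variance = 169.80302 / 8 = 21.22538
SE* = √21.22538

SE* = 4.6071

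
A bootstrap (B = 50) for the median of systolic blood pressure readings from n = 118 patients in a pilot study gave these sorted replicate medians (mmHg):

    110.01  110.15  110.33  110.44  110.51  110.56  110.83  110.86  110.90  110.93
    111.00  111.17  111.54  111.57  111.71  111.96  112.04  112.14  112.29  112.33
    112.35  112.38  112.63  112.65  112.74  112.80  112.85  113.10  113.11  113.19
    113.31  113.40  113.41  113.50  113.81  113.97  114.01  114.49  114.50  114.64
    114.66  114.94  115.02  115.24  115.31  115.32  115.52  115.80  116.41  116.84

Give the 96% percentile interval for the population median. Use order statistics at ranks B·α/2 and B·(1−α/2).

α = 0.04; lower rank = 50 × 0.020 = 1; upper rank = 50 × 0.980 = 49.
The 1st smallest replicate is 110.01; the 49th is 116.41.

(110.01, 116.41)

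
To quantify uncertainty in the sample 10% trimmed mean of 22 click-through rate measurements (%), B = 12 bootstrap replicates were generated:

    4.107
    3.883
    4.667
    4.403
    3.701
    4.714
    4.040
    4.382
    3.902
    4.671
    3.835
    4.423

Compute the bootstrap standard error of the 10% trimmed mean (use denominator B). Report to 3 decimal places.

Bootstrap SE is the standard deviation of the 12 replicate 10% trimmed means.
Mean of replicates: (4.107 + 3.883 + 4.667 + 4.403 + 3.701 + 4.714 + 4.040 + 4.382 + 3.902 + 4.671 + 3.835 + 4.423) / 12 = 50.7280 / 12 = 4.2273
Sum of squared deviations: (−0.1203)² + (−0.3443)² + (+0.4397)² + (+0.1757)² + (−0.5263)² + (+0.4867)² + (−0.1873)² + (+0.1547)² + (−0.3253)² + (+0.4437)² + (−0.3923)² + (+0.1957)² = 1.4250
Variance = 1.4250 / 12 = 0.1187
SE* = √0.1187

SE* = 0.345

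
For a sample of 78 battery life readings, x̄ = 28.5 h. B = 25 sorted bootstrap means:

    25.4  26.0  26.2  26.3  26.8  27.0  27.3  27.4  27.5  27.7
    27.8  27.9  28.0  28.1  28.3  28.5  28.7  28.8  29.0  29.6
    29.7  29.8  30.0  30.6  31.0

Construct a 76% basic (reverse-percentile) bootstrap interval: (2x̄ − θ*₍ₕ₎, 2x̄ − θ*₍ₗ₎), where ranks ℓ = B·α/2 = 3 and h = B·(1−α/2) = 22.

Percentile endpoints at ranks 3 and 22: θ*₍3₎ = 26.2, θ*₍22₎ = 29.8.
Basic interval reflects these around x̄:
  lower = 2 × 28.5 − 29.8 = 27.2
  upper = 2 × 28.5 − 26.2 = 30.8

(27.2, 30.8)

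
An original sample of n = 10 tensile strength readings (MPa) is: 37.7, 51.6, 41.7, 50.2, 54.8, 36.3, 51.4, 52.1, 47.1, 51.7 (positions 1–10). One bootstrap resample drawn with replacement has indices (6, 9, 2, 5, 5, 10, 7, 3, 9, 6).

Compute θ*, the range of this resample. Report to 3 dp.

Resample values: 36.3, 47.1, 51.6, 54.8, 54.8, 51.7, 51.4, 41.7, 47.1, 36.3.
Range = 54.8 − 36.3 = 18.500

θ* = 18.500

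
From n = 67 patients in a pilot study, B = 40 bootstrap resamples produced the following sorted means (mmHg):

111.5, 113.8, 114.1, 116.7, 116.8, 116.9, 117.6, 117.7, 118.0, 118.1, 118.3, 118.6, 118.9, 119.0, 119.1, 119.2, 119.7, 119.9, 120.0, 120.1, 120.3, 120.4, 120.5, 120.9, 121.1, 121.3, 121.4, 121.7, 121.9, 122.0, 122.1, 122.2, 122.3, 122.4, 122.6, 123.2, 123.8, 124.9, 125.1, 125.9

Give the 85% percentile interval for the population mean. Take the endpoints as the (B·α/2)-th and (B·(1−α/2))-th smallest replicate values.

(114.1, 123.8)

α = 0.15; lower rank = 40 × 0.075 = 3; upper rank = 40 × 0.925 = 37.
The 3rd smallest replicate is 114.1; the 37th is 123.8.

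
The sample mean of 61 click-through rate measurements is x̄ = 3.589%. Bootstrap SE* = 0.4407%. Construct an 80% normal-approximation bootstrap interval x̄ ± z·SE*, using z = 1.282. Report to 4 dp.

(3.0240, 4.1540)

Margin = 1.282 × 0.4407 = 0.56498
Interval: 3.589 ± 0.56498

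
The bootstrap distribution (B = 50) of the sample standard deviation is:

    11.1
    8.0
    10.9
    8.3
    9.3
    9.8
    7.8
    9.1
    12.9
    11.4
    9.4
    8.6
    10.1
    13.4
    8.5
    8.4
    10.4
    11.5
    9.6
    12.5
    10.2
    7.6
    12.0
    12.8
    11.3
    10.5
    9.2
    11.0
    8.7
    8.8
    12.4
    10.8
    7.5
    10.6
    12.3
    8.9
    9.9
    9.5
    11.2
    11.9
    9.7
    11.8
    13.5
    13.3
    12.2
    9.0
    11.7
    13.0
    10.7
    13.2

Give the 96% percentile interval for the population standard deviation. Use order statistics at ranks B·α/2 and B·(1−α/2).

(7.5, 13.4)

Sorted replicates: 7.5, 7.6, 7.8, 8.0, 8.3, 8.4, 8.5, 8.6, 8.7, 8.8, 8.9, 9.0, 9.1, 9.2, 9.3, 9.4, 9.5, 9.6, 9.7, 9.8, 9.9, 10.1, 10.2, 10.4, 10.5, 10.6, 10.7, 10.8, 10.9, 11.0, 11.1, 11.2, 11.3, 11.4, 11.5, 11.7, 11.8, 11.9, 12.0, 12.2, 12.3, 12.4, 12.5, 12.8, 12.9, 13.0, 13.2, 13.3, 13.4, 13.5
α = 0.04; lower rank = 50 × 0.020 = 1; upper rank = 50 × 0.980 = 49.
The 1st smallest replicate is 7.5; the 49th is 13.4.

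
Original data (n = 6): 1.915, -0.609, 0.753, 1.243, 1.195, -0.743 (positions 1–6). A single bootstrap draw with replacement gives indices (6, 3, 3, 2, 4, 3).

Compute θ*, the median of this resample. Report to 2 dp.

θ* = 0.75

Resample values: -0.743, 0.753, 0.753, -0.609, 1.243, 0.753.
Sorted: -0.743, -0.609, 0.753, 0.753, 0.753, 1.243
Median = average of the two middle values = 0.75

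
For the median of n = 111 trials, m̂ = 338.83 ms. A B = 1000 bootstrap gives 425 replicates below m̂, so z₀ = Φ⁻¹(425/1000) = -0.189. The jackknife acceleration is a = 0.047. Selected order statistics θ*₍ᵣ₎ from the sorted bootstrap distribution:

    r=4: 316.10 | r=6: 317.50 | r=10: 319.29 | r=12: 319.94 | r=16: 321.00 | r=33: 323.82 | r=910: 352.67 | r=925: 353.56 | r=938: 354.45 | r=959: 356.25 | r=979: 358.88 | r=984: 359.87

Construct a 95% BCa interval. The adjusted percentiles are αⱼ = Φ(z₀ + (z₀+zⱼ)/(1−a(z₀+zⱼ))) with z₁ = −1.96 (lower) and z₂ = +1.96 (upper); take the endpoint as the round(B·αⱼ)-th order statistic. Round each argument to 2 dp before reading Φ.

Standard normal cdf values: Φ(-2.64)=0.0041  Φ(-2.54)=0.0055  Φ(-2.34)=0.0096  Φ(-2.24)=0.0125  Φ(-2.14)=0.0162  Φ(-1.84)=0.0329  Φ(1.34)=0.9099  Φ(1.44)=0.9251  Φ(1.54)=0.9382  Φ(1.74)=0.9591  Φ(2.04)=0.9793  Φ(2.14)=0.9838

Lower: z₀ + z₁ = -0.189 + (-1.960) = -2.149; 1 − a(z₀+z₁) = 1 − (0.047)(-2.149) = 1.1010; argument = -0.189 + (-2.149)/1.1010 = -2.1409 → -2.14.
α₁ = Φ(-2.14) = 0.0162; rank = round(1000 × 0.0162) = 16; θ*₍16₎ = 321.00.
Upper: z₀ + z₂ = 1.771; 1 − a(z₀+z₂) = 0.9168; argument = 1.7428 → 1.74; α₂ = 0.9591; rank = 959; θ*₍959₎ = 356.25.

(321.00, 356.25)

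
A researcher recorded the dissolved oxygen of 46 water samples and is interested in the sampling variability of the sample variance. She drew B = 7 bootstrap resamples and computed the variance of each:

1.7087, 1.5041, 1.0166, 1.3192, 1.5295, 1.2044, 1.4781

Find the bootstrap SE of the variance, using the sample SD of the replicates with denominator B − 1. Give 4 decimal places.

SE* = 0.2311

Bootstrap SE is the standard deviation of the 7 replicate variances.
Mean of replicates: (1.7087 + 1.5041 + 1.0166 + 1.3192 + 1.5295 + 1.2044 + 1.4781) / 7 = 9.76060 / 7 = 1.39437
Sum of squared deviations: (+0.31433)² + (+0.10973)² + (−0.37777)² + (−0.07517)² + (+0.13513)² + (−0.18997)² + (+0.08373)² = 0.32056
Variance = 0.32056 / 6 = 0.05343
SE* = √0.05343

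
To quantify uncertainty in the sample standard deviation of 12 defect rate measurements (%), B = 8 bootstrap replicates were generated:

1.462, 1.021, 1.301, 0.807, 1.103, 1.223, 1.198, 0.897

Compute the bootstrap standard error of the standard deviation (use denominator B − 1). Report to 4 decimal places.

Bootstrap SE is the standard deviation of the 8 replicate standard deviations.
Mean of replicates: (1.462 + 1.021 + 1.301 + 0.807 + 1.103 + 1.223 + 1.198 + 0.897) / 8 = 9.01200 / 8 = 1.12650
Sum of squared deviations: (+0.33550)² + (−0.10550)² + (+0.17450)² + (−0.31950)² + (−0.02350)² + (+0.09650)² + (+0.07150)² + (−0.22950)² = 0.32387
Variance = 0.32387 / 7 = 0.04627
SE* = √0.04627

SE* = 0.2151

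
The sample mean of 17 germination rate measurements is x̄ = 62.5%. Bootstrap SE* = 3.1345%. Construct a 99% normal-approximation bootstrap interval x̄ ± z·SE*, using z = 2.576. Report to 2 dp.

(54.43, 70.57)

Margin = 2.576 × 3.1345 = 8.074
Interval: 62.5 ± 8.074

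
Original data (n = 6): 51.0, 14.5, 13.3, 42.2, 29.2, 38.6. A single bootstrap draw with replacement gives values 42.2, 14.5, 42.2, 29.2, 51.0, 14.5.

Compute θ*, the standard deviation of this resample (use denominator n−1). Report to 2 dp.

Mean = 32.2667; sum of squared deviations = 1188.9933
s² = 1188.9933 / 5 = 237.7987
s = √237.7987 = 15.42

θ* = 15.42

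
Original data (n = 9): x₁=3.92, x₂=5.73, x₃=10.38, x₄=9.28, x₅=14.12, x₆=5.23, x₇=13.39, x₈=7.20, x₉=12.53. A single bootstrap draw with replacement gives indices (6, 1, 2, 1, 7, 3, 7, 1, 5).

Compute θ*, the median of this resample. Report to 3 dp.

Resample values: 5.23, 3.92, 5.73, 3.92, 13.39, 10.38, 13.39, 3.92, 14.12.
Sorted: 3.92, 3.92, 3.92, 5.23, 5.73, 10.38, 13.39, 13.39, 14.12
Median = middle value = 5.730

θ* = 5.730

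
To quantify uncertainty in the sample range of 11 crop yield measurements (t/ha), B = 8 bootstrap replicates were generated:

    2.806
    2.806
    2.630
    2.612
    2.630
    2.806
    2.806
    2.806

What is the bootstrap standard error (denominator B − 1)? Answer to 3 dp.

SE* = 0.094

Bootstrap SE is the standard deviation of the 8 replicate ranges.
Mean of replicates: (2.806 + 2.806 + 2.630 + 2.612 + 2.630 + 2.806 + 2.806 + 2.806) / 8 = 21.9020 / 8 = 2.7378
Sum of squared deviations: (+0.0682)² + (+0.0682)² + (−0.1078)² + (−0.1258)² + (−0.1078)² + (+0.0682)² + (+0.0682)² + (+0.0682)² = 0.0623
Variance = 0.0623 / 7 = 0.0089
SE* = √0.0089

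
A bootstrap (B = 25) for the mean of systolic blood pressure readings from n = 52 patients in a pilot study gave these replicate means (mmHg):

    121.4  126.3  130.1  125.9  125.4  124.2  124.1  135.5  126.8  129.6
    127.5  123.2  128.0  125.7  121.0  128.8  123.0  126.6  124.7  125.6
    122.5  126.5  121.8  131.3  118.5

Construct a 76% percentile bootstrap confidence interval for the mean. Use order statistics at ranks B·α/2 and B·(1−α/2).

(121.4, 129.6)

Sorted replicates: 118.5, 121.0, 121.4, 121.8, 122.5, 123.0, 123.2, 124.1, 124.2, 124.7, 125.4, 125.6, 125.7, 125.9, 126.3, 126.5, 126.6, 126.8, 127.5, 128.0, 128.8, 129.6, 130.1, 131.3, 135.5
α = 0.24; lower rank = 25 × 0.120 = 3; upper rank = 25 × 0.880 = 22.
The 3rd smallest replicate is 121.4; the 22nd is 129.6.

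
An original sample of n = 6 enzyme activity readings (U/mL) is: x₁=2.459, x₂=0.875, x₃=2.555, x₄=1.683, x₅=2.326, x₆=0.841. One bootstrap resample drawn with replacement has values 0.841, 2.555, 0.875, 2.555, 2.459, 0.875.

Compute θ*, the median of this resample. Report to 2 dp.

Sorted: 0.841, 0.875, 0.875, 2.459, 2.555, 2.555
Median = average of the two middle values = 1.67

θ* = 1.67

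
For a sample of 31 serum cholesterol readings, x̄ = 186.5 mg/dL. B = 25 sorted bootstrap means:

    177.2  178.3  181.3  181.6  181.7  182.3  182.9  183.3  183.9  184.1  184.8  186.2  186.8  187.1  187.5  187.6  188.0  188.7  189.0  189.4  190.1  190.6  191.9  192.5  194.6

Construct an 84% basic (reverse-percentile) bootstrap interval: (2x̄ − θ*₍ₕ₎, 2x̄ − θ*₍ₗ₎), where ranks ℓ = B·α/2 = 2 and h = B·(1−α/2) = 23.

(181.1, 194.7)

Percentile endpoints at ranks 2 and 23: θ*₍2₎ = 178.3, θ*₍23₎ = 191.9.
Basic interval reflects these around x̄:
  lower = 2 × 186.5 − 191.9 = 181.1
  upper = 2 × 186.5 − 178.3 = 194.7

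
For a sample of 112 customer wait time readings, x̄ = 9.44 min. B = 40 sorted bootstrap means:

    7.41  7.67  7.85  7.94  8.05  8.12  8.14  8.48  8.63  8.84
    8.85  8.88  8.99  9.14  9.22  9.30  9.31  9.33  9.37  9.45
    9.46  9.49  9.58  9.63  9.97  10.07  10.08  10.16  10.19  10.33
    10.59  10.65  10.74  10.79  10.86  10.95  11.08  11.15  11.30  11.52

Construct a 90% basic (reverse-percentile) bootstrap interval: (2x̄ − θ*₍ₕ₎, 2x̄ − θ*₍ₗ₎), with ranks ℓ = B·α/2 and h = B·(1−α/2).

(7.73, 11.21)

Percentile endpoints at ranks 2 and 38: θ*₍2₎ = 7.67, θ*₍38₎ = 11.15.
Basic interval reflects these around x̄:
  lower = 2 × 9.44 − 11.15 = 7.73
  upper = 2 × 9.44 − 7.67 = 11.21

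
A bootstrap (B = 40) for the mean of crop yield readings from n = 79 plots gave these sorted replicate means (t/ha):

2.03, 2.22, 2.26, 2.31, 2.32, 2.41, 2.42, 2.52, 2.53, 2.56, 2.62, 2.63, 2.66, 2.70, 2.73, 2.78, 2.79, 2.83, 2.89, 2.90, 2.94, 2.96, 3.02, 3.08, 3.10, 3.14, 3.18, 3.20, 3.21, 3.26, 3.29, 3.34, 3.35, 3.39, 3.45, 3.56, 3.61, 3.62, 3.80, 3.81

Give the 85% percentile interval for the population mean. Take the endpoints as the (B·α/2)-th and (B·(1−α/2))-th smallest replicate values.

α = 0.15; lower rank = 40 × 0.075 = 3; upper rank = 40 × 0.925 = 37.
The 3rd smallest replicate is 2.26; the 37th is 3.61.

(2.26, 3.61)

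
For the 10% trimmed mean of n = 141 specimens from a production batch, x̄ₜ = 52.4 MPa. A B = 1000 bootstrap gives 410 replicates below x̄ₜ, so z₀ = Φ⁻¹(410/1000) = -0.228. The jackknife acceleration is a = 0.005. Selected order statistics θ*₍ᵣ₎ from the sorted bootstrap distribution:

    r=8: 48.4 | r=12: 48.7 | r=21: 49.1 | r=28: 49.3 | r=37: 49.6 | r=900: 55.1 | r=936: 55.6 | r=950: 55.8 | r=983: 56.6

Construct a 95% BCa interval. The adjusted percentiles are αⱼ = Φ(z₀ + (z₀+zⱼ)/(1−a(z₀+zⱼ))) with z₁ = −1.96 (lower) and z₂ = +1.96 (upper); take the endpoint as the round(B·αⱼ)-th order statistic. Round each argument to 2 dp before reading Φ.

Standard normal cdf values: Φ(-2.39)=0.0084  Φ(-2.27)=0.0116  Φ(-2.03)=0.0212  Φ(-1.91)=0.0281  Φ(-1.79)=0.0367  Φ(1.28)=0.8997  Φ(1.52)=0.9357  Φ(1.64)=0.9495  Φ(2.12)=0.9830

(48.4, 55.6)

Lower: z₀ + z₁ = -0.228 + (-1.960) = -2.188; 1 − a(z₀+z₁) = 1 − (0.005)(-2.188) = 1.0109; argument = -0.228 + (-2.188)/1.0109 = -2.3923 → -2.39.
α₁ = Φ(-2.39) = 0.0084; rank = round(1000 × 0.0084) = 8; θ*₍8₎ = 48.4.
Upper: z₀ + z₂ = 1.732; 1 − a(z₀+z₂) = 0.9913; argument = 1.5191 → 1.52; α₂ = 0.9357; rank = 936; θ*₍936₎ = 55.6.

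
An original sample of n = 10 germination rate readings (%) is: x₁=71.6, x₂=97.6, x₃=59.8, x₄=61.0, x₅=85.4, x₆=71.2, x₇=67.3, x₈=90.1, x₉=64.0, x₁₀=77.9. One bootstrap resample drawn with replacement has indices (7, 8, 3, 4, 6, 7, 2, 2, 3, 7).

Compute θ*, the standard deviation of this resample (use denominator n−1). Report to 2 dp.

θ* = 15.23

Resample values: 67.3, 90.1, 59.8, 61.0, 71.2, 67.3, 97.6, 97.6, 59.8, 67.3.
Mean = 73.9000; sum of squared deviations = 2087.8200
s² = 2087.8200 / 9 = 231.9800
s = √231.9800 = 15.23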